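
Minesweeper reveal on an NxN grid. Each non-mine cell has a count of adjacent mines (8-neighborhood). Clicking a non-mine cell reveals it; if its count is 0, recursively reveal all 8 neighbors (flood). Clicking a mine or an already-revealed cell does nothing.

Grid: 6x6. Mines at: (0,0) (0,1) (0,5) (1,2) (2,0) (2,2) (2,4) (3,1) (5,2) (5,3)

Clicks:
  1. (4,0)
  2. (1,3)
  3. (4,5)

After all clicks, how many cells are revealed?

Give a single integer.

Click 1 (4,0) count=1: revealed 1 new [(4,0)] -> total=1
Click 2 (1,3) count=3: revealed 1 new [(1,3)] -> total=2
Click 3 (4,5) count=0: revealed 6 new [(3,4) (3,5) (4,4) (4,5) (5,4) (5,5)] -> total=8

Answer: 8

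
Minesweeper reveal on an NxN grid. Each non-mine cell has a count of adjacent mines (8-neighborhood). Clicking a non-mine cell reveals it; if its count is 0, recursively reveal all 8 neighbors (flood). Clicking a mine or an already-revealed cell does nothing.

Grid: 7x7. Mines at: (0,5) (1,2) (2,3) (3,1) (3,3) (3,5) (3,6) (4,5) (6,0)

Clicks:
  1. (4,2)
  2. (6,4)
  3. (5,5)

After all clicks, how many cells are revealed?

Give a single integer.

Click 1 (4,2) count=2: revealed 1 new [(4,2)] -> total=1
Click 2 (6,4) count=0: revealed 15 new [(4,1) (4,3) (4,4) (5,1) (5,2) (5,3) (5,4) (5,5) (5,6) (6,1) (6,2) (6,3) (6,4) (6,5) (6,6)] -> total=16
Click 3 (5,5) count=1: revealed 0 new [(none)] -> total=16

Answer: 16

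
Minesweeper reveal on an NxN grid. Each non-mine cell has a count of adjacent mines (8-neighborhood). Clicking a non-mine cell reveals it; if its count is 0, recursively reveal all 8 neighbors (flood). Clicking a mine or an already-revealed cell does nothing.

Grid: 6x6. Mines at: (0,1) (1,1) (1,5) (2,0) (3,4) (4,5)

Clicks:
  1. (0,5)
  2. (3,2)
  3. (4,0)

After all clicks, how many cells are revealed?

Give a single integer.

Answer: 18

Derivation:
Click 1 (0,5) count=1: revealed 1 new [(0,5)] -> total=1
Click 2 (3,2) count=0: revealed 17 new [(2,1) (2,2) (2,3) (3,0) (3,1) (3,2) (3,3) (4,0) (4,1) (4,2) (4,3) (4,4) (5,0) (5,1) (5,2) (5,3) (5,4)] -> total=18
Click 3 (4,0) count=0: revealed 0 new [(none)] -> total=18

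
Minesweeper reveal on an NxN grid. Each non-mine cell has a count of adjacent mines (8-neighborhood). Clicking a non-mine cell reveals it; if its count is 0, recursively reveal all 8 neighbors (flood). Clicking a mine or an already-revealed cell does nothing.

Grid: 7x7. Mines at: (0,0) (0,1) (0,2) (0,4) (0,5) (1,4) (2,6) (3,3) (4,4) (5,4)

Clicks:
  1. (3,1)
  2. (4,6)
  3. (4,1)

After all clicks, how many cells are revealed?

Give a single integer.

Click 1 (3,1) count=0: revealed 21 new [(1,0) (1,1) (1,2) (2,0) (2,1) (2,2) (3,0) (3,1) (3,2) (4,0) (4,1) (4,2) (4,3) (5,0) (5,1) (5,2) (5,3) (6,0) (6,1) (6,2) (6,3)] -> total=21
Click 2 (4,6) count=0: revealed 8 new [(3,5) (3,6) (4,5) (4,6) (5,5) (5,6) (6,5) (6,6)] -> total=29
Click 3 (4,1) count=0: revealed 0 new [(none)] -> total=29

Answer: 29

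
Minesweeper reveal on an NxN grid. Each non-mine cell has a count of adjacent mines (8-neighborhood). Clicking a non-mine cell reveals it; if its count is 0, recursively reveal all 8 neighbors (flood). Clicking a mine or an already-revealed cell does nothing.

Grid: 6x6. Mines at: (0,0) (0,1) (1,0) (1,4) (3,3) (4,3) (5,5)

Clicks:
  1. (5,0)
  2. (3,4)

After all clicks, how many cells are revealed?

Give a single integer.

Answer: 13

Derivation:
Click 1 (5,0) count=0: revealed 12 new [(2,0) (2,1) (2,2) (3,0) (3,1) (3,2) (4,0) (4,1) (4,2) (5,0) (5,1) (5,2)] -> total=12
Click 2 (3,4) count=2: revealed 1 new [(3,4)] -> total=13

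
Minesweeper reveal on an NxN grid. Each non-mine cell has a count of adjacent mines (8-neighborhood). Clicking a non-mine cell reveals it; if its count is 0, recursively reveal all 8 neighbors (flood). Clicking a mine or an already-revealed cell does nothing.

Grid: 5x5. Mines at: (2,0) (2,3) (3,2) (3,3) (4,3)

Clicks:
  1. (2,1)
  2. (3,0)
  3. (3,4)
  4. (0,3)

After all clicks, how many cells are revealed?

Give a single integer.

Answer: 13

Derivation:
Click 1 (2,1) count=2: revealed 1 new [(2,1)] -> total=1
Click 2 (3,0) count=1: revealed 1 new [(3,0)] -> total=2
Click 3 (3,4) count=3: revealed 1 new [(3,4)] -> total=3
Click 4 (0,3) count=0: revealed 10 new [(0,0) (0,1) (0,2) (0,3) (0,4) (1,0) (1,1) (1,2) (1,3) (1,4)] -> total=13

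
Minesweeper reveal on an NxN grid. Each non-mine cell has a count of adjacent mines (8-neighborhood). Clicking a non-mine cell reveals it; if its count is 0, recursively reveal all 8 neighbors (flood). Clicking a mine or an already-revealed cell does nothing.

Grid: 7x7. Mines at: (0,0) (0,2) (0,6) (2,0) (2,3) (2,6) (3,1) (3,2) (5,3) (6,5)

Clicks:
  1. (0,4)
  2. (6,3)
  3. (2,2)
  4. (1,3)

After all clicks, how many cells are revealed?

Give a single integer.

Answer: 8

Derivation:
Click 1 (0,4) count=0: revealed 6 new [(0,3) (0,4) (0,5) (1,3) (1,4) (1,5)] -> total=6
Click 2 (6,3) count=1: revealed 1 new [(6,3)] -> total=7
Click 3 (2,2) count=3: revealed 1 new [(2,2)] -> total=8
Click 4 (1,3) count=2: revealed 0 new [(none)] -> total=8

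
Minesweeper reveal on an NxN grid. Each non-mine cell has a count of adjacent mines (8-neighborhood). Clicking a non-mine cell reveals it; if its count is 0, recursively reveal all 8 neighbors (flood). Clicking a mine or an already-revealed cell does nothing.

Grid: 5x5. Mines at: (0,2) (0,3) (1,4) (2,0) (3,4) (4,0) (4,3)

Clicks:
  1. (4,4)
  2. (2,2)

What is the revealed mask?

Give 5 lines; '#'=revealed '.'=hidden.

Answer: .....
.###.
.###.
.###.
....#

Derivation:
Click 1 (4,4) count=2: revealed 1 new [(4,4)] -> total=1
Click 2 (2,2) count=0: revealed 9 new [(1,1) (1,2) (1,3) (2,1) (2,2) (2,3) (3,1) (3,2) (3,3)] -> total=10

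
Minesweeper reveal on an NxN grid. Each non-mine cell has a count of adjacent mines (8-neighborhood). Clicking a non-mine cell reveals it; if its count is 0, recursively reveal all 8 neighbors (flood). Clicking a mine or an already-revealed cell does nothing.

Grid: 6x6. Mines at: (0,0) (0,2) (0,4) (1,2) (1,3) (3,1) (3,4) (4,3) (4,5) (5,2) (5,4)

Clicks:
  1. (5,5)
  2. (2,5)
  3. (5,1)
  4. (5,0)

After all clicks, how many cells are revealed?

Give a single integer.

Click 1 (5,5) count=2: revealed 1 new [(5,5)] -> total=1
Click 2 (2,5) count=1: revealed 1 new [(2,5)] -> total=2
Click 3 (5,1) count=1: revealed 1 new [(5,1)] -> total=3
Click 4 (5,0) count=0: revealed 3 new [(4,0) (4,1) (5,0)] -> total=6

Answer: 6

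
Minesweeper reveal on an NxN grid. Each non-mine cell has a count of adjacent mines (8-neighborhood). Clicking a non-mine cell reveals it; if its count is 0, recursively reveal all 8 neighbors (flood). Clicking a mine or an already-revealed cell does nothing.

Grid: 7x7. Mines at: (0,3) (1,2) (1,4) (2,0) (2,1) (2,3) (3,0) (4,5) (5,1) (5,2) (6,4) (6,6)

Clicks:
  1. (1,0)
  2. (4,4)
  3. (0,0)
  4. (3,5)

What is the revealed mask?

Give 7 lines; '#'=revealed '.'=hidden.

Answer: ##.....
##.....
.......
.....#.
....#..
.......
.......

Derivation:
Click 1 (1,0) count=2: revealed 1 new [(1,0)] -> total=1
Click 2 (4,4) count=1: revealed 1 new [(4,4)] -> total=2
Click 3 (0,0) count=0: revealed 3 new [(0,0) (0,1) (1,1)] -> total=5
Click 4 (3,5) count=1: revealed 1 new [(3,5)] -> total=6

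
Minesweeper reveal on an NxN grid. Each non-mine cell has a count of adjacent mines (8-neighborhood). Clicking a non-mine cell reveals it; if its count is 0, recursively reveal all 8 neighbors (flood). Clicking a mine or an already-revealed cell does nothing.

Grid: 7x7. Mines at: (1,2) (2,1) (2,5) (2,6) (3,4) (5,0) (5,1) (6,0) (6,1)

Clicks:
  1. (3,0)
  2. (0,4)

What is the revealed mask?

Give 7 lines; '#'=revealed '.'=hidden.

Click 1 (3,0) count=1: revealed 1 new [(3,0)] -> total=1
Click 2 (0,4) count=0: revealed 8 new [(0,3) (0,4) (0,5) (0,6) (1,3) (1,4) (1,5) (1,6)] -> total=9

Answer: ...####
...####
.......
#......
.......
.......
.......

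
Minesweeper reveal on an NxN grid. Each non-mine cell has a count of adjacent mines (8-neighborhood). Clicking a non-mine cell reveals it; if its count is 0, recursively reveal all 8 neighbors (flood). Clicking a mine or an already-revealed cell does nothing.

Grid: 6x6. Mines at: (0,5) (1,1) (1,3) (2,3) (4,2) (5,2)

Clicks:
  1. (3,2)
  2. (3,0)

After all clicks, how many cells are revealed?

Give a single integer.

Click 1 (3,2) count=2: revealed 1 new [(3,2)] -> total=1
Click 2 (3,0) count=0: revealed 8 new [(2,0) (2,1) (3,0) (3,1) (4,0) (4,1) (5,0) (5,1)] -> total=9

Answer: 9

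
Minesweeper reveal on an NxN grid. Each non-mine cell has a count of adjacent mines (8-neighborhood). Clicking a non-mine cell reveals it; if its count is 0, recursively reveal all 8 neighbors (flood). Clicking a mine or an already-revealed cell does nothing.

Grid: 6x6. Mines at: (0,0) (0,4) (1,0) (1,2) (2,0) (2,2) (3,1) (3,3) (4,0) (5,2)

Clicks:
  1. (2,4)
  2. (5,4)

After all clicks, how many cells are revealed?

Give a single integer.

Click 1 (2,4) count=1: revealed 1 new [(2,4)] -> total=1
Click 2 (5,4) count=0: revealed 11 new [(1,4) (1,5) (2,5) (3,4) (3,5) (4,3) (4,4) (4,5) (5,3) (5,4) (5,5)] -> total=12

Answer: 12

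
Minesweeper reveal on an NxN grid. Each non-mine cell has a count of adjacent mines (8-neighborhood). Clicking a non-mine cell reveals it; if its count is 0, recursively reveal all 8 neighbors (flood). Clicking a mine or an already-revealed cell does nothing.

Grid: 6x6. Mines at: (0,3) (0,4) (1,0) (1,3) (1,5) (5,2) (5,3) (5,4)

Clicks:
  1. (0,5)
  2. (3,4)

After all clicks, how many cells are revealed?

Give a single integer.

Answer: 21

Derivation:
Click 1 (0,5) count=2: revealed 1 new [(0,5)] -> total=1
Click 2 (3,4) count=0: revealed 20 new [(2,0) (2,1) (2,2) (2,3) (2,4) (2,5) (3,0) (3,1) (3,2) (3,3) (3,4) (3,5) (4,0) (4,1) (4,2) (4,3) (4,4) (4,5) (5,0) (5,1)] -> total=21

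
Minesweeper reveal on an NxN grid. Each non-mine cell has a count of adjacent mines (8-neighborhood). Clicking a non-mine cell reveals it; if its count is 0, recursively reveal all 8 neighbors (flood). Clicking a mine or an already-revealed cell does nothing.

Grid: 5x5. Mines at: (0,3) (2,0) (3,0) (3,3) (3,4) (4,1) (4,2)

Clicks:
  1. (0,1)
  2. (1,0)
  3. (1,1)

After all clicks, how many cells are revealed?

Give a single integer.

Click 1 (0,1) count=0: revealed 6 new [(0,0) (0,1) (0,2) (1,0) (1,1) (1,2)] -> total=6
Click 2 (1,0) count=1: revealed 0 new [(none)] -> total=6
Click 3 (1,1) count=1: revealed 0 new [(none)] -> total=6

Answer: 6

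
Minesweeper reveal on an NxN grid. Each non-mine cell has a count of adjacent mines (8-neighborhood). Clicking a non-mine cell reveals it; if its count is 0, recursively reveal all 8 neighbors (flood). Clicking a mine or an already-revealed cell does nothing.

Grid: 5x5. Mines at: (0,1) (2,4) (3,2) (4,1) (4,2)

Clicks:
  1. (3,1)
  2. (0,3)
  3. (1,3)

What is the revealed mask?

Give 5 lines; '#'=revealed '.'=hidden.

Click 1 (3,1) count=3: revealed 1 new [(3,1)] -> total=1
Click 2 (0,3) count=0: revealed 6 new [(0,2) (0,3) (0,4) (1,2) (1,3) (1,4)] -> total=7
Click 3 (1,3) count=1: revealed 0 new [(none)] -> total=7

Answer: ..###
..###
.....
.#...
.....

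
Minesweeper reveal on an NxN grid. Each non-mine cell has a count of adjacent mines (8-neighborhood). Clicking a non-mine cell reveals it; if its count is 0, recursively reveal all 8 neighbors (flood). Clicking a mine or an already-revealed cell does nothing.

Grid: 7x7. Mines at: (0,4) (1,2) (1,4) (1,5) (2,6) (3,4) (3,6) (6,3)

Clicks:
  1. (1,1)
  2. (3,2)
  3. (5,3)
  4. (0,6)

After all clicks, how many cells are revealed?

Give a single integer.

Click 1 (1,1) count=1: revealed 1 new [(1,1)] -> total=1
Click 2 (3,2) count=0: revealed 22 new [(0,0) (0,1) (1,0) (2,0) (2,1) (2,2) (2,3) (3,0) (3,1) (3,2) (3,3) (4,0) (4,1) (4,2) (4,3) (5,0) (5,1) (5,2) (5,3) (6,0) (6,1) (6,2)] -> total=23
Click 3 (5,3) count=1: revealed 0 new [(none)] -> total=23
Click 4 (0,6) count=1: revealed 1 new [(0,6)] -> total=24

Answer: 24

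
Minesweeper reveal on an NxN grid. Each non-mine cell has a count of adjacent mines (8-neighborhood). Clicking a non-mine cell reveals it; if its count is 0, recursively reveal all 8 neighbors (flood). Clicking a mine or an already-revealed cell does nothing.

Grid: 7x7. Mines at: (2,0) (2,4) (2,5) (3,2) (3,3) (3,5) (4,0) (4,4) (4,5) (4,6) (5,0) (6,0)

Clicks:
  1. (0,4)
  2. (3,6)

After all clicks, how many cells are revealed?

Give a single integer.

Click 1 (0,4) count=0: revealed 17 new [(0,0) (0,1) (0,2) (0,3) (0,4) (0,5) (0,6) (1,0) (1,1) (1,2) (1,3) (1,4) (1,5) (1,6) (2,1) (2,2) (2,3)] -> total=17
Click 2 (3,6) count=4: revealed 1 new [(3,6)] -> total=18

Answer: 18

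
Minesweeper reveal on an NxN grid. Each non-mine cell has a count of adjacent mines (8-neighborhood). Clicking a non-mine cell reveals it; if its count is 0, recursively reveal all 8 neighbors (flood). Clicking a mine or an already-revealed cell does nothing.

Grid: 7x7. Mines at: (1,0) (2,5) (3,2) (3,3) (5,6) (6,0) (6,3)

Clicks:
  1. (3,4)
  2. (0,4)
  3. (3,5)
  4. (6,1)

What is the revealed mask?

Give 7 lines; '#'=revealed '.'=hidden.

Answer: .######
.######
.####..
....##.
.......
.......
.#.....

Derivation:
Click 1 (3,4) count=2: revealed 1 new [(3,4)] -> total=1
Click 2 (0,4) count=0: revealed 16 new [(0,1) (0,2) (0,3) (0,4) (0,5) (0,6) (1,1) (1,2) (1,3) (1,4) (1,5) (1,6) (2,1) (2,2) (2,3) (2,4)] -> total=17
Click 3 (3,5) count=1: revealed 1 new [(3,5)] -> total=18
Click 4 (6,1) count=1: revealed 1 new [(6,1)] -> total=19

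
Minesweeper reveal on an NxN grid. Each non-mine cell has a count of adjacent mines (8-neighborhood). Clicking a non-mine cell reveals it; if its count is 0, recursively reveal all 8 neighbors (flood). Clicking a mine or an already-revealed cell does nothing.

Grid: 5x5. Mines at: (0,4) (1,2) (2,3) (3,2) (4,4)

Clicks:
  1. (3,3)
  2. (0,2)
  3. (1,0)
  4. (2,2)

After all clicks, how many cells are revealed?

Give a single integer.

Answer: 13

Derivation:
Click 1 (3,3) count=3: revealed 1 new [(3,3)] -> total=1
Click 2 (0,2) count=1: revealed 1 new [(0,2)] -> total=2
Click 3 (1,0) count=0: revealed 10 new [(0,0) (0,1) (1,0) (1,1) (2,0) (2,1) (3,0) (3,1) (4,0) (4,1)] -> total=12
Click 4 (2,2) count=3: revealed 1 new [(2,2)] -> total=13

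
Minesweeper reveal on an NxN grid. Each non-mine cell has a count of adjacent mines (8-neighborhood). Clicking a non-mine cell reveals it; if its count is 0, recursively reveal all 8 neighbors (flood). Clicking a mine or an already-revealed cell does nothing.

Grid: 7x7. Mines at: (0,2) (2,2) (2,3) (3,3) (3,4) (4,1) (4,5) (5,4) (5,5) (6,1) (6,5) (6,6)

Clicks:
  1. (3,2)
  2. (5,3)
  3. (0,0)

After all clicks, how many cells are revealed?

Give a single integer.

Answer: 10

Derivation:
Click 1 (3,2) count=4: revealed 1 new [(3,2)] -> total=1
Click 2 (5,3) count=1: revealed 1 new [(5,3)] -> total=2
Click 3 (0,0) count=0: revealed 8 new [(0,0) (0,1) (1,0) (1,1) (2,0) (2,1) (3,0) (3,1)] -> total=10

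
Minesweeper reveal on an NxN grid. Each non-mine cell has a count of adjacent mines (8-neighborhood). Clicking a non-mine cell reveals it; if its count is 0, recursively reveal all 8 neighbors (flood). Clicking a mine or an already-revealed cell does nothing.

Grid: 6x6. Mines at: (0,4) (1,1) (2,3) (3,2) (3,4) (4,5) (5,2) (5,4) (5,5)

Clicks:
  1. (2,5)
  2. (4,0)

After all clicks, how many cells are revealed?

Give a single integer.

Answer: 9

Derivation:
Click 1 (2,5) count=1: revealed 1 new [(2,5)] -> total=1
Click 2 (4,0) count=0: revealed 8 new [(2,0) (2,1) (3,0) (3,1) (4,0) (4,1) (5,0) (5,1)] -> total=9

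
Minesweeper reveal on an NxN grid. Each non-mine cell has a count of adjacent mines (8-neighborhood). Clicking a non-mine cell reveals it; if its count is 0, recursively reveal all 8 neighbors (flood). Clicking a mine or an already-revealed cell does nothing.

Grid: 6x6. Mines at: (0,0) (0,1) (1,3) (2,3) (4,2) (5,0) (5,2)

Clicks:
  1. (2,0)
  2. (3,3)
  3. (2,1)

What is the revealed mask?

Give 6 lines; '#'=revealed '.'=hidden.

Click 1 (2,0) count=0: revealed 11 new [(1,0) (1,1) (1,2) (2,0) (2,1) (2,2) (3,0) (3,1) (3,2) (4,0) (4,1)] -> total=11
Click 2 (3,3) count=2: revealed 1 new [(3,3)] -> total=12
Click 3 (2,1) count=0: revealed 0 new [(none)] -> total=12

Answer: ......
###...
###...
####..
##....
......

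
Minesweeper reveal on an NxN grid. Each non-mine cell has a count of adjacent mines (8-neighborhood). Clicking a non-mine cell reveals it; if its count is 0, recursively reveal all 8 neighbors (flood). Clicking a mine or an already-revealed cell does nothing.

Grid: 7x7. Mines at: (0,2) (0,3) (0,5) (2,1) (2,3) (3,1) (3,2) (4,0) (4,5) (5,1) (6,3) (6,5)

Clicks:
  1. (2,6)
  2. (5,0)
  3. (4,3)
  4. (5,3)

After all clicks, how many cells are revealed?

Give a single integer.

Answer: 12

Derivation:
Click 1 (2,6) count=0: revealed 9 new [(1,4) (1,5) (1,6) (2,4) (2,5) (2,6) (3,4) (3,5) (3,6)] -> total=9
Click 2 (5,0) count=2: revealed 1 new [(5,0)] -> total=10
Click 3 (4,3) count=1: revealed 1 new [(4,3)] -> total=11
Click 4 (5,3) count=1: revealed 1 new [(5,3)] -> total=12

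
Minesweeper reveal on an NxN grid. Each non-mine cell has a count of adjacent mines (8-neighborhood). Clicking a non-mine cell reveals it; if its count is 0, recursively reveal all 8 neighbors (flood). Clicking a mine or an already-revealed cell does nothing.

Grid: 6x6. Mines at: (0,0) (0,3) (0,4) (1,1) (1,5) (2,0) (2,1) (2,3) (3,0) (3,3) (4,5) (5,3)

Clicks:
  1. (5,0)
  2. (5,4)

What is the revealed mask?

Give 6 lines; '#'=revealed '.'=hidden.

Answer: ......
......
......
......
###...
###.#.

Derivation:
Click 1 (5,0) count=0: revealed 6 new [(4,0) (4,1) (4,2) (5,0) (5,1) (5,2)] -> total=6
Click 2 (5,4) count=2: revealed 1 new [(5,4)] -> total=7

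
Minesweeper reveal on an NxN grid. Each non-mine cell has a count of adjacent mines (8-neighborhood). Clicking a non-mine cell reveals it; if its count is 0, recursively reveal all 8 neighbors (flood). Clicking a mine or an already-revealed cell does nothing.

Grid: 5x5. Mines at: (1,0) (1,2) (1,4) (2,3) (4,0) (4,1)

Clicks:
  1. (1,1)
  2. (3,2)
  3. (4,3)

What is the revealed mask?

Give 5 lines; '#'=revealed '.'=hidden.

Answer: .....
.#...
.....
..###
..###

Derivation:
Click 1 (1,1) count=2: revealed 1 new [(1,1)] -> total=1
Click 2 (3,2) count=2: revealed 1 new [(3,2)] -> total=2
Click 3 (4,3) count=0: revealed 5 new [(3,3) (3,4) (4,2) (4,3) (4,4)] -> total=7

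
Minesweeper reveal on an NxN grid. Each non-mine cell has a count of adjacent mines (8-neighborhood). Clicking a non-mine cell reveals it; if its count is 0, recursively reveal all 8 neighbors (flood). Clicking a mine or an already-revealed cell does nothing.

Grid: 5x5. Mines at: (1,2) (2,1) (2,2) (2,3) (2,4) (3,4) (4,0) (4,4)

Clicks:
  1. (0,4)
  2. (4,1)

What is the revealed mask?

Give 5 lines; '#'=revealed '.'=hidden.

Click 1 (0,4) count=0: revealed 4 new [(0,3) (0,4) (1,3) (1,4)] -> total=4
Click 2 (4,1) count=1: revealed 1 new [(4,1)] -> total=5

Answer: ...##
...##
.....
.....
.#...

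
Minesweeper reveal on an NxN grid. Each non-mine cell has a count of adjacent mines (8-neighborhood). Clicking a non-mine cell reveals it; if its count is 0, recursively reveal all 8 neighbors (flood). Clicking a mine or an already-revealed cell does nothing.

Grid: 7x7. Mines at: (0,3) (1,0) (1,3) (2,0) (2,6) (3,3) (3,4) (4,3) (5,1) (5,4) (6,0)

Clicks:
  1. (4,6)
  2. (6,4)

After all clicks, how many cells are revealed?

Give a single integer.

Answer: 9

Derivation:
Click 1 (4,6) count=0: revealed 8 new [(3,5) (3,6) (4,5) (4,6) (5,5) (5,6) (6,5) (6,6)] -> total=8
Click 2 (6,4) count=1: revealed 1 new [(6,4)] -> total=9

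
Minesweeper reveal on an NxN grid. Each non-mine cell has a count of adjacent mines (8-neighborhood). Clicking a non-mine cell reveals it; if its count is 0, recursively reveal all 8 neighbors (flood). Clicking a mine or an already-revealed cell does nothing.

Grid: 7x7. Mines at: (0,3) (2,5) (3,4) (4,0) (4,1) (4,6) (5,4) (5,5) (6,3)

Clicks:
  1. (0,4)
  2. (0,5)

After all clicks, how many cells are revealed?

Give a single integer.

Click 1 (0,4) count=1: revealed 1 new [(0,4)] -> total=1
Click 2 (0,5) count=0: revealed 5 new [(0,5) (0,6) (1,4) (1,5) (1,6)] -> total=6

Answer: 6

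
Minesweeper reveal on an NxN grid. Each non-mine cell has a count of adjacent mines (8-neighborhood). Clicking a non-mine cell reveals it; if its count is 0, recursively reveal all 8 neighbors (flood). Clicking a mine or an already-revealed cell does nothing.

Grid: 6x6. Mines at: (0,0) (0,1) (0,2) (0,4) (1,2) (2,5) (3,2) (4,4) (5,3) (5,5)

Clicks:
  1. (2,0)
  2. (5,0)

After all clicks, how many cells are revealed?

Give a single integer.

Answer: 12

Derivation:
Click 1 (2,0) count=0: revealed 12 new [(1,0) (1,1) (2,0) (2,1) (3,0) (3,1) (4,0) (4,1) (4,2) (5,0) (5,1) (5,2)] -> total=12
Click 2 (5,0) count=0: revealed 0 new [(none)] -> total=12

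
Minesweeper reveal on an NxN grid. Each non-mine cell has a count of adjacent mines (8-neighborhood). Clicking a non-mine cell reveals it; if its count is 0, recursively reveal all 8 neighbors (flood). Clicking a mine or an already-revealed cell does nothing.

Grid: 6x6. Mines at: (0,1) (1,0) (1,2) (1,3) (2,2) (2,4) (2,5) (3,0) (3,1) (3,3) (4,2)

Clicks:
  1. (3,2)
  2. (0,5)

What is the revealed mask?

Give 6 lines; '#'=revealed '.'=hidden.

Answer: ....##
....##
......
..#...
......
......

Derivation:
Click 1 (3,2) count=4: revealed 1 new [(3,2)] -> total=1
Click 2 (0,5) count=0: revealed 4 new [(0,4) (0,5) (1,4) (1,5)] -> total=5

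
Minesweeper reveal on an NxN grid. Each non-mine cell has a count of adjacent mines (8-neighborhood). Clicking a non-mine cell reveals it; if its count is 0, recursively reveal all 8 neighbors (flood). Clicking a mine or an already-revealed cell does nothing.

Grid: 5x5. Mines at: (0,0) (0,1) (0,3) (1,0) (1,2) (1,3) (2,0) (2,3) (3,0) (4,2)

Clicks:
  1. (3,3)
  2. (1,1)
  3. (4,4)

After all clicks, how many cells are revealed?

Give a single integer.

Click 1 (3,3) count=2: revealed 1 new [(3,3)] -> total=1
Click 2 (1,1) count=5: revealed 1 new [(1,1)] -> total=2
Click 3 (4,4) count=0: revealed 3 new [(3,4) (4,3) (4,4)] -> total=5

Answer: 5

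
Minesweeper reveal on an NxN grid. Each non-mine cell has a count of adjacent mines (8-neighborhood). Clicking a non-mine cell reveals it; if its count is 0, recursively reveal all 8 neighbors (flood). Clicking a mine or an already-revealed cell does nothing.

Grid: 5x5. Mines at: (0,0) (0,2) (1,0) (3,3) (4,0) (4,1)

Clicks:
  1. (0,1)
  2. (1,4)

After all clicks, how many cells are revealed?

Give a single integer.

Click 1 (0,1) count=3: revealed 1 new [(0,1)] -> total=1
Click 2 (1,4) count=0: revealed 6 new [(0,3) (0,4) (1,3) (1,4) (2,3) (2,4)] -> total=7

Answer: 7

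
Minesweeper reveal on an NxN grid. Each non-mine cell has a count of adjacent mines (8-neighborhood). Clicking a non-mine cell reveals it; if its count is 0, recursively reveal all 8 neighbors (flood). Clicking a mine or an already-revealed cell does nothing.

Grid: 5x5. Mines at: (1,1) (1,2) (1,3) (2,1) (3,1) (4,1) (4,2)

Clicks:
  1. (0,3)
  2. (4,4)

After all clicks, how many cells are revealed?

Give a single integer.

Answer: 7

Derivation:
Click 1 (0,3) count=2: revealed 1 new [(0,3)] -> total=1
Click 2 (4,4) count=0: revealed 6 new [(2,3) (2,4) (3,3) (3,4) (4,3) (4,4)] -> total=7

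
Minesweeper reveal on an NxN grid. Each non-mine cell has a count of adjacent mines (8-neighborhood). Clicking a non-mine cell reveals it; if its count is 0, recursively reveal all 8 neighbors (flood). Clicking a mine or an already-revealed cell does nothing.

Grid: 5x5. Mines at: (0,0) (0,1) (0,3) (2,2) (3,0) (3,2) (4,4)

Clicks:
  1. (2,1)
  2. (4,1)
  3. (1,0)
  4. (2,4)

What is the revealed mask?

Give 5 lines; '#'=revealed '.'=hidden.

Answer: .....
#..##
.#.##
...##
.#...

Derivation:
Click 1 (2,1) count=3: revealed 1 new [(2,1)] -> total=1
Click 2 (4,1) count=2: revealed 1 new [(4,1)] -> total=2
Click 3 (1,0) count=2: revealed 1 new [(1,0)] -> total=3
Click 4 (2,4) count=0: revealed 6 new [(1,3) (1,4) (2,3) (2,4) (3,3) (3,4)] -> total=9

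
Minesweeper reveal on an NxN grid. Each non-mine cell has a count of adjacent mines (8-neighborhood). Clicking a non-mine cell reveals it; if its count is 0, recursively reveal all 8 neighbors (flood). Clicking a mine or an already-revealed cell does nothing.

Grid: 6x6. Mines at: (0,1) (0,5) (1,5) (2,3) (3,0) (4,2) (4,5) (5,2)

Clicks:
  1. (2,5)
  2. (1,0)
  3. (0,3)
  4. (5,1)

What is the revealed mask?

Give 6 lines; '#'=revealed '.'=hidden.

Answer: ..###.
#.###.
.....#
......
......
.#....

Derivation:
Click 1 (2,5) count=1: revealed 1 new [(2,5)] -> total=1
Click 2 (1,0) count=1: revealed 1 new [(1,0)] -> total=2
Click 3 (0,3) count=0: revealed 6 new [(0,2) (0,3) (0,4) (1,2) (1,3) (1,4)] -> total=8
Click 4 (5,1) count=2: revealed 1 new [(5,1)] -> total=9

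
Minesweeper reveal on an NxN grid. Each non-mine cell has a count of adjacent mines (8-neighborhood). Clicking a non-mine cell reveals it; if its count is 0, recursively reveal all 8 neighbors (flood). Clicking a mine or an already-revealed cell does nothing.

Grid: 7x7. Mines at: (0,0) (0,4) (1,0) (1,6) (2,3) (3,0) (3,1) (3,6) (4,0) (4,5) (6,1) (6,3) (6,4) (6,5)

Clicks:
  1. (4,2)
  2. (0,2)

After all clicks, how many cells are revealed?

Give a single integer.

Click 1 (4,2) count=1: revealed 1 new [(4,2)] -> total=1
Click 2 (0,2) count=0: revealed 6 new [(0,1) (0,2) (0,3) (1,1) (1,2) (1,3)] -> total=7

Answer: 7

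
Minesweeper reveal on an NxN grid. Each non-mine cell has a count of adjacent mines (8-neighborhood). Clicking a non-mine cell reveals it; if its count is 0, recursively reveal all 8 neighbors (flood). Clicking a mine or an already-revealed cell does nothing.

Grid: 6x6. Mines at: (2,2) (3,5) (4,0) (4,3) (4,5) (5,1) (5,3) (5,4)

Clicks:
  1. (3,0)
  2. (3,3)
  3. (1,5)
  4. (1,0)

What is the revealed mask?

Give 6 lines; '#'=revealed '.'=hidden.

Answer: ######
######
##.###
##.#..
......
......

Derivation:
Click 1 (3,0) count=1: revealed 1 new [(3,0)] -> total=1
Click 2 (3,3) count=2: revealed 1 new [(3,3)] -> total=2
Click 3 (1,5) count=0: revealed 18 new [(0,0) (0,1) (0,2) (0,3) (0,4) (0,5) (1,0) (1,1) (1,2) (1,3) (1,4) (1,5) (2,0) (2,1) (2,3) (2,4) (2,5) (3,1)] -> total=20
Click 4 (1,0) count=0: revealed 0 new [(none)] -> total=20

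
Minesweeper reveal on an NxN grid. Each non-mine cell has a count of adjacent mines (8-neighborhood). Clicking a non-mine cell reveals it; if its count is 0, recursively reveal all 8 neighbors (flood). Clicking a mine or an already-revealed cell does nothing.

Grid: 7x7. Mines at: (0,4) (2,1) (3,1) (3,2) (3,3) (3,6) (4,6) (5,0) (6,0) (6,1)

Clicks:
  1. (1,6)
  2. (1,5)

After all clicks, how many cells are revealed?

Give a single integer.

Click 1 (1,6) count=0: revealed 6 new [(0,5) (0,6) (1,5) (1,6) (2,5) (2,6)] -> total=6
Click 2 (1,5) count=1: revealed 0 new [(none)] -> total=6

Answer: 6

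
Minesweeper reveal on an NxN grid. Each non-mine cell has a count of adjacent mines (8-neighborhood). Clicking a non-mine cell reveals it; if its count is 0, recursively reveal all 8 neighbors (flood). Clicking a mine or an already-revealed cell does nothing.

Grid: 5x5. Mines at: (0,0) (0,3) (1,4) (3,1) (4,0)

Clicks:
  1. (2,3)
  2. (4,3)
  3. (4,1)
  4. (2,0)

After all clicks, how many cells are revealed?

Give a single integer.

Click 1 (2,3) count=1: revealed 1 new [(2,3)] -> total=1
Click 2 (4,3) count=0: revealed 8 new [(2,2) (2,4) (3,2) (3,3) (3,4) (4,2) (4,3) (4,4)] -> total=9
Click 3 (4,1) count=2: revealed 1 new [(4,1)] -> total=10
Click 4 (2,0) count=1: revealed 1 new [(2,0)] -> total=11

Answer: 11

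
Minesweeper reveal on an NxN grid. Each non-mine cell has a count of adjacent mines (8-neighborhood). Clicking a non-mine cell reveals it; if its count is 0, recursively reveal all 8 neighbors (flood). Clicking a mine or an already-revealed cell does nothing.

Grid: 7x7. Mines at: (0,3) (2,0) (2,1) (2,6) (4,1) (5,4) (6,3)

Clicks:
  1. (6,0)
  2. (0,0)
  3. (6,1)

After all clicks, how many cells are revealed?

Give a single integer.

Click 1 (6,0) count=0: revealed 6 new [(5,0) (5,1) (5,2) (6,0) (6,1) (6,2)] -> total=6
Click 2 (0,0) count=0: revealed 6 new [(0,0) (0,1) (0,2) (1,0) (1,1) (1,2)] -> total=12
Click 3 (6,1) count=0: revealed 0 new [(none)] -> total=12

Answer: 12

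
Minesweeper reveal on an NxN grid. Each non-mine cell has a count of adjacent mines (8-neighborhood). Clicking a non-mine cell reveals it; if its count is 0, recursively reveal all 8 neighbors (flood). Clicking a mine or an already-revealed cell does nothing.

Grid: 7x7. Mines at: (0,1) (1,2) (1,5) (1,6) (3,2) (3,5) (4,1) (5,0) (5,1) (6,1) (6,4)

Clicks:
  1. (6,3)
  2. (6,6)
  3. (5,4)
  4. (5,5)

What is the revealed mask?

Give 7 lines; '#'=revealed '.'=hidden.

Click 1 (6,3) count=1: revealed 1 new [(6,3)] -> total=1
Click 2 (6,6) count=0: revealed 6 new [(4,5) (4,6) (5,5) (5,6) (6,5) (6,6)] -> total=7
Click 3 (5,4) count=1: revealed 1 new [(5,4)] -> total=8
Click 4 (5,5) count=1: revealed 0 new [(none)] -> total=8

Answer: .......
.......
.......
.......
.....##
....###
...#.##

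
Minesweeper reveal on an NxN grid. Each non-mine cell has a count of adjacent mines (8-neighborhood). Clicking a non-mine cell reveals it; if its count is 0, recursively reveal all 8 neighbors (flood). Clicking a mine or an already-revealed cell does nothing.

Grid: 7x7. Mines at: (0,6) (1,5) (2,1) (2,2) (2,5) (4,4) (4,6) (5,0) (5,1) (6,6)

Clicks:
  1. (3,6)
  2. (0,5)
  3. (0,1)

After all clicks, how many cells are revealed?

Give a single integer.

Click 1 (3,6) count=2: revealed 1 new [(3,6)] -> total=1
Click 2 (0,5) count=2: revealed 1 new [(0,5)] -> total=2
Click 3 (0,1) count=0: revealed 10 new [(0,0) (0,1) (0,2) (0,3) (0,4) (1,0) (1,1) (1,2) (1,3) (1,4)] -> total=12

Answer: 12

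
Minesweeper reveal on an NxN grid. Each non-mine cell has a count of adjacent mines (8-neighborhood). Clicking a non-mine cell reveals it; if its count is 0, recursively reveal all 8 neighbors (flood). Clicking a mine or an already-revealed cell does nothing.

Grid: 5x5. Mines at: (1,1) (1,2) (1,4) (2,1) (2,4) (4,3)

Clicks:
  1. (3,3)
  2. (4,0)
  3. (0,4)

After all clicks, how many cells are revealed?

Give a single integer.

Click 1 (3,3) count=2: revealed 1 new [(3,3)] -> total=1
Click 2 (4,0) count=0: revealed 6 new [(3,0) (3,1) (3,2) (4,0) (4,1) (4,2)] -> total=7
Click 3 (0,4) count=1: revealed 1 new [(0,4)] -> total=8

Answer: 8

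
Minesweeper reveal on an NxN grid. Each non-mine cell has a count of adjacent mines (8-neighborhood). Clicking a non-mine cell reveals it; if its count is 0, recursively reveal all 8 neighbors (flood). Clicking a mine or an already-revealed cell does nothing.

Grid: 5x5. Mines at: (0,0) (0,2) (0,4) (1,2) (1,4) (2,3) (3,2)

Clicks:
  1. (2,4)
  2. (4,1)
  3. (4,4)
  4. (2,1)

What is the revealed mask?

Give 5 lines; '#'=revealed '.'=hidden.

Click 1 (2,4) count=2: revealed 1 new [(2,4)] -> total=1
Click 2 (4,1) count=1: revealed 1 new [(4,1)] -> total=2
Click 3 (4,4) count=0: revealed 4 new [(3,3) (3,4) (4,3) (4,4)] -> total=6
Click 4 (2,1) count=2: revealed 1 new [(2,1)] -> total=7

Answer: .....
.....
.#..#
...##
.#.##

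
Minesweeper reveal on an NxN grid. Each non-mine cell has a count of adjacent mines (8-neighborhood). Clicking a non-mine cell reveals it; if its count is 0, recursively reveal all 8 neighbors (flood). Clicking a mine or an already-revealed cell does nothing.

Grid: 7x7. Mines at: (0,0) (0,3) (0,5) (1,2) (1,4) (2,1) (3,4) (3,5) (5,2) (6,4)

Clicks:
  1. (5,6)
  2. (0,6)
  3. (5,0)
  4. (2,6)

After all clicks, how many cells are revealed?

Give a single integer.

Answer: 16

Derivation:
Click 1 (5,6) count=0: revealed 6 new [(4,5) (4,6) (5,5) (5,6) (6,5) (6,6)] -> total=6
Click 2 (0,6) count=1: revealed 1 new [(0,6)] -> total=7
Click 3 (5,0) count=0: revealed 8 new [(3,0) (3,1) (4,0) (4,1) (5,0) (5,1) (6,0) (6,1)] -> total=15
Click 4 (2,6) count=1: revealed 1 new [(2,6)] -> total=16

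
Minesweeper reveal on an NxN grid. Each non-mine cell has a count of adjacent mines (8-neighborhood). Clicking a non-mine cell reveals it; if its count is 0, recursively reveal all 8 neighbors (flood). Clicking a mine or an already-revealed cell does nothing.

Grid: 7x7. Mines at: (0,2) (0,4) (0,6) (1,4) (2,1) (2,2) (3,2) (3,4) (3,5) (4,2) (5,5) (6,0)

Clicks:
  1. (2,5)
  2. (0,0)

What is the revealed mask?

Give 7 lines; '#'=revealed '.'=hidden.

Answer: ##.....
##.....
.....#.
.......
.......
.......
.......

Derivation:
Click 1 (2,5) count=3: revealed 1 new [(2,5)] -> total=1
Click 2 (0,0) count=0: revealed 4 new [(0,0) (0,1) (1,0) (1,1)] -> total=5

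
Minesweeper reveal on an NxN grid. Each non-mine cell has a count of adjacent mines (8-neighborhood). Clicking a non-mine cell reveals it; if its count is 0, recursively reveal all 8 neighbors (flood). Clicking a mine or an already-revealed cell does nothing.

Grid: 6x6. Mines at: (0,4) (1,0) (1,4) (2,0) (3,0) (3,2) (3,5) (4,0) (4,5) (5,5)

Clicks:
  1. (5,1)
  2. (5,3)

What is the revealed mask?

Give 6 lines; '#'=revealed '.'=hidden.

Answer: ......
......
......
......
.####.
.####.

Derivation:
Click 1 (5,1) count=1: revealed 1 new [(5,1)] -> total=1
Click 2 (5,3) count=0: revealed 7 new [(4,1) (4,2) (4,3) (4,4) (5,2) (5,3) (5,4)] -> total=8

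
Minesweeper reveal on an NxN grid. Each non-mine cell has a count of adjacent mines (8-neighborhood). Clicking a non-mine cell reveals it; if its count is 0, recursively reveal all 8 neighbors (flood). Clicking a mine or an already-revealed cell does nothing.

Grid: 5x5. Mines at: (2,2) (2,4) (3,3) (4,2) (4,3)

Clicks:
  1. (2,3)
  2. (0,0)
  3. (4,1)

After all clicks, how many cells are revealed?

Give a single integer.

Click 1 (2,3) count=3: revealed 1 new [(2,3)] -> total=1
Click 2 (0,0) count=0: revealed 16 new [(0,0) (0,1) (0,2) (0,3) (0,4) (1,0) (1,1) (1,2) (1,3) (1,4) (2,0) (2,1) (3,0) (3,1) (4,0) (4,1)] -> total=17
Click 3 (4,1) count=1: revealed 0 new [(none)] -> total=17

Answer: 17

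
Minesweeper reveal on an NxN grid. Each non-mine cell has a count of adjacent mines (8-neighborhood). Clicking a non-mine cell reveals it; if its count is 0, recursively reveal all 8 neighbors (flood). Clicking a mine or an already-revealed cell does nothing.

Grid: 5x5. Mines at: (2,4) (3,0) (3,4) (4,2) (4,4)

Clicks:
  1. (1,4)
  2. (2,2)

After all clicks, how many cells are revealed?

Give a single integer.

Answer: 17

Derivation:
Click 1 (1,4) count=1: revealed 1 new [(1,4)] -> total=1
Click 2 (2,2) count=0: revealed 16 new [(0,0) (0,1) (0,2) (0,3) (0,4) (1,0) (1,1) (1,2) (1,3) (2,0) (2,1) (2,2) (2,3) (3,1) (3,2) (3,3)] -> total=17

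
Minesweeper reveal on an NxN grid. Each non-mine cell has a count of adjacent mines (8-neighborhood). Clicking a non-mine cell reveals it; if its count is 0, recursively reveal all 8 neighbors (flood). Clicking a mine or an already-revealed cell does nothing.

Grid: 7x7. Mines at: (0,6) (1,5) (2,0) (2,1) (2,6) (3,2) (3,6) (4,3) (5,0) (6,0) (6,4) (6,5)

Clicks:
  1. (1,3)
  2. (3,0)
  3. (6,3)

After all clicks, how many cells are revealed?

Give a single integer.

Click 1 (1,3) count=0: revealed 13 new [(0,0) (0,1) (0,2) (0,3) (0,4) (1,0) (1,1) (1,2) (1,3) (1,4) (2,2) (2,3) (2,4)] -> total=13
Click 2 (3,0) count=2: revealed 1 new [(3,0)] -> total=14
Click 3 (6,3) count=1: revealed 1 new [(6,3)] -> total=15

Answer: 15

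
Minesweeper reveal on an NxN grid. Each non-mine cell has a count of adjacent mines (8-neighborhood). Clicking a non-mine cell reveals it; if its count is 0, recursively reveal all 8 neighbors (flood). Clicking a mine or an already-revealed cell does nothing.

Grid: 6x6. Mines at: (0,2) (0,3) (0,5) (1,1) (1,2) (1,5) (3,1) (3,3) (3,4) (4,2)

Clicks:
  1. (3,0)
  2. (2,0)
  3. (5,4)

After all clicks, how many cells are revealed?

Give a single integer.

Click 1 (3,0) count=1: revealed 1 new [(3,0)] -> total=1
Click 2 (2,0) count=2: revealed 1 new [(2,0)] -> total=2
Click 3 (5,4) count=0: revealed 6 new [(4,3) (4,4) (4,5) (5,3) (5,4) (5,5)] -> total=8

Answer: 8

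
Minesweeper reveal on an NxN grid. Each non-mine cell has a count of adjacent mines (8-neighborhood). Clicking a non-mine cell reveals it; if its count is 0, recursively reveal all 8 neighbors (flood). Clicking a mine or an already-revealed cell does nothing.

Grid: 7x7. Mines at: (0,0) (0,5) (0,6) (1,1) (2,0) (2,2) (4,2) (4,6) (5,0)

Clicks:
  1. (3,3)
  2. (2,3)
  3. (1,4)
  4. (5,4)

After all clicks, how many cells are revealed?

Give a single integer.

Answer: 27

Derivation:
Click 1 (3,3) count=2: revealed 1 new [(3,3)] -> total=1
Click 2 (2,3) count=1: revealed 1 new [(2,3)] -> total=2
Click 3 (1,4) count=1: revealed 1 new [(1,4)] -> total=3
Click 4 (5,4) count=0: revealed 24 new [(1,3) (1,5) (1,6) (2,4) (2,5) (2,6) (3,4) (3,5) (3,6) (4,3) (4,4) (4,5) (5,1) (5,2) (5,3) (5,4) (5,5) (5,6) (6,1) (6,2) (6,3) (6,4) (6,5) (6,6)] -> total=27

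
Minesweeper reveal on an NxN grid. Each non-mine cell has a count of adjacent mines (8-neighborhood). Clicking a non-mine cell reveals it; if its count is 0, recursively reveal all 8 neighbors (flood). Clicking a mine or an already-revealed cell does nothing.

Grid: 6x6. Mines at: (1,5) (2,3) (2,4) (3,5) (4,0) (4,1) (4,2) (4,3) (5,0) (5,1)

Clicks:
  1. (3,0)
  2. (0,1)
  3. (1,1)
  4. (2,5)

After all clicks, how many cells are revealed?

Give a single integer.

Click 1 (3,0) count=2: revealed 1 new [(3,0)] -> total=1
Click 2 (0,1) count=0: revealed 15 new [(0,0) (0,1) (0,2) (0,3) (0,4) (1,0) (1,1) (1,2) (1,3) (1,4) (2,0) (2,1) (2,2) (3,1) (3,2)] -> total=16
Click 3 (1,1) count=0: revealed 0 new [(none)] -> total=16
Click 4 (2,5) count=3: revealed 1 new [(2,5)] -> total=17

Answer: 17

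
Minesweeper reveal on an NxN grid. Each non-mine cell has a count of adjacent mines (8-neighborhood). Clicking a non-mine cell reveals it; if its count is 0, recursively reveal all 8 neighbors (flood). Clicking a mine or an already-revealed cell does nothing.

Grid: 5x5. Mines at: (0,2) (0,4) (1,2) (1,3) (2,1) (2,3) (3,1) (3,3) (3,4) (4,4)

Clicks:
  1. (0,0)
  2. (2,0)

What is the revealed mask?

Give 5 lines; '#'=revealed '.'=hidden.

Click 1 (0,0) count=0: revealed 4 new [(0,0) (0,1) (1,0) (1,1)] -> total=4
Click 2 (2,0) count=2: revealed 1 new [(2,0)] -> total=5

Answer: ##...
##...
#....
.....
.....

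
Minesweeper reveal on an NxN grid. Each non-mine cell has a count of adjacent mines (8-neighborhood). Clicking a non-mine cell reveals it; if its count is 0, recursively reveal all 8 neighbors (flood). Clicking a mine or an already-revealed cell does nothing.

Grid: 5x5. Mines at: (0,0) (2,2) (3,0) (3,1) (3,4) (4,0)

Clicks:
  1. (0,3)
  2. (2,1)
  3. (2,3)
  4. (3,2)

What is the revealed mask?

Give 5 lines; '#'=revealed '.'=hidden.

Answer: .####
.####
.#.##
..#..
.....

Derivation:
Click 1 (0,3) count=0: revealed 10 new [(0,1) (0,2) (0,3) (0,4) (1,1) (1,2) (1,3) (1,4) (2,3) (2,4)] -> total=10
Click 2 (2,1) count=3: revealed 1 new [(2,1)] -> total=11
Click 3 (2,3) count=2: revealed 0 new [(none)] -> total=11
Click 4 (3,2) count=2: revealed 1 new [(3,2)] -> total=12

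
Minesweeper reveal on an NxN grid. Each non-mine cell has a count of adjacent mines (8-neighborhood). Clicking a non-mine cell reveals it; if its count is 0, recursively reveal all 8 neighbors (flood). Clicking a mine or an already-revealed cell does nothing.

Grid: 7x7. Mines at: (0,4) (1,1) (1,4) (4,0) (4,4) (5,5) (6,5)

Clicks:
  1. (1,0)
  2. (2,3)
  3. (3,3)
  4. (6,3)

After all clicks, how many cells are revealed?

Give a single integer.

Answer: 20

Derivation:
Click 1 (1,0) count=1: revealed 1 new [(1,0)] -> total=1
Click 2 (2,3) count=1: revealed 1 new [(2,3)] -> total=2
Click 3 (3,3) count=1: revealed 1 new [(3,3)] -> total=3
Click 4 (6,3) count=0: revealed 17 new [(2,1) (2,2) (3,1) (3,2) (4,1) (4,2) (4,3) (5,0) (5,1) (5,2) (5,3) (5,4) (6,0) (6,1) (6,2) (6,3) (6,4)] -> total=20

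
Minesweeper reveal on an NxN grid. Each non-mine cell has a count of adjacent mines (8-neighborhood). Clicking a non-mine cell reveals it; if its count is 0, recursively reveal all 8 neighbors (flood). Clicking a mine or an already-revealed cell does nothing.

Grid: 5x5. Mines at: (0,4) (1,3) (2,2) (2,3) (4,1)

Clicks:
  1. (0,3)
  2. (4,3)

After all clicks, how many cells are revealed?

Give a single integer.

Click 1 (0,3) count=2: revealed 1 new [(0,3)] -> total=1
Click 2 (4,3) count=0: revealed 6 new [(3,2) (3,3) (3,4) (4,2) (4,3) (4,4)] -> total=7

Answer: 7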